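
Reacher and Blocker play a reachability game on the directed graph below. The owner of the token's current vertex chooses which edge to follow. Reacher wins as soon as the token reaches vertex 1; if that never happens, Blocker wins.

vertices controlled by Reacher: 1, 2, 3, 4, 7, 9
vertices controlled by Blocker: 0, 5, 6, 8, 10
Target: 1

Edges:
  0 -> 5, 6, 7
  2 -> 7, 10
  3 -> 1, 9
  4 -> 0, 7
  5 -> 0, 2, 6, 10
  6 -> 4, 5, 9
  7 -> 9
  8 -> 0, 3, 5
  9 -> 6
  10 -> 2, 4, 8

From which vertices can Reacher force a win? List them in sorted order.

1, 3

A0 = {1}
A1: add {3} — 3 (Reacher) has 3→1.
A2 = A1; e.g. 0 (Blocker) can still go to 5. Fixed point.
Reacher's winning region = {1, 3}.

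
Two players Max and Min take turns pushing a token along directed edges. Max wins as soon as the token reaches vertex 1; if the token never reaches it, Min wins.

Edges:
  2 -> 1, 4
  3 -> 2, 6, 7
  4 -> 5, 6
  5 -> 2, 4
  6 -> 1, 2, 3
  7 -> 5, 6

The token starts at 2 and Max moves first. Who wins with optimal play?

Max

Track states (vertex, player-to-move).
A0 = {(1,Max), (1,Min)}
A1: add {(2,Max), (6,Max)}.
(2,Max) ∈ A1 ⇒ Max forces the target.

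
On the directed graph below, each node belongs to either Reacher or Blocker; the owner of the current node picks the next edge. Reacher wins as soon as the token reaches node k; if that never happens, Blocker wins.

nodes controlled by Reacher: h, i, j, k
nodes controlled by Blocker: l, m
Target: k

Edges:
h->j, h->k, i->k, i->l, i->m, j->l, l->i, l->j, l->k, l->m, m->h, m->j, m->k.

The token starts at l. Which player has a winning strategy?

Blocker

A0 = {k}
A1: add {h, i} — h (Reacher) has h→k; i (Reacher) has i→k.
A2 = A1; e.g. j (Reacher) has no edge into A1. Fixed point.
l never enters the attractor, so Blocker can avoid the target forever.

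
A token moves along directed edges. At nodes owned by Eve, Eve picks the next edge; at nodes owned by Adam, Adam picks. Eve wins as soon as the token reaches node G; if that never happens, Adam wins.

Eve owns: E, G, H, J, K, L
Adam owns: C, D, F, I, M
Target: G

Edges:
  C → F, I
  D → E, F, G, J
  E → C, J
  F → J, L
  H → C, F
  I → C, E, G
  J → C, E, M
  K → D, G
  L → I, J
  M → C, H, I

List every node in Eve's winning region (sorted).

G, K

A0 = {G}
A1: add {K} — K (Eve) has K→G.
A2 = A1; e.g. C (Adam) can still go to F. Fixed point.
Eve's winning region = {G, K}.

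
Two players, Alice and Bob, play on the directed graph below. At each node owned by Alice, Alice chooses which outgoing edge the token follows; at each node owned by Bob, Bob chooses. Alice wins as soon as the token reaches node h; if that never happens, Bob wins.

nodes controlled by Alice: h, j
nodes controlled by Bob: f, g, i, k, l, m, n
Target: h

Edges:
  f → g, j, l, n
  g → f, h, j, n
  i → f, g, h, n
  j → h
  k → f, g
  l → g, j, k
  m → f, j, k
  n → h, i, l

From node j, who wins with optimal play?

A0 = {h}
A1: add {j} — j (Alice) has j→h.
A2 = A1; e.g. f (Bob) can still go to g. Fixed point.
j ∈ A1, so Alice can force the target.

Alice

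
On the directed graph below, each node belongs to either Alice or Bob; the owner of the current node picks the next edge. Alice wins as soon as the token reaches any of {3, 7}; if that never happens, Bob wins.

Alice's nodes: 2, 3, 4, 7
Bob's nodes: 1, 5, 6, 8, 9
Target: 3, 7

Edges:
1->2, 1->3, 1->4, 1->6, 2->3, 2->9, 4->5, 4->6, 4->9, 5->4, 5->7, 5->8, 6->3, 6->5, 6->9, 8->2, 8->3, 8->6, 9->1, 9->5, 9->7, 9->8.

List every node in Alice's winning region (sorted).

2, 3, 7

A0 = {3, 7}
A1: add {2} — 2 (Alice) has 2→3.
A2 = A1; e.g. 1 (Bob) can still go to 4. Fixed point.
Alice's winning region = {2, 3, 7}.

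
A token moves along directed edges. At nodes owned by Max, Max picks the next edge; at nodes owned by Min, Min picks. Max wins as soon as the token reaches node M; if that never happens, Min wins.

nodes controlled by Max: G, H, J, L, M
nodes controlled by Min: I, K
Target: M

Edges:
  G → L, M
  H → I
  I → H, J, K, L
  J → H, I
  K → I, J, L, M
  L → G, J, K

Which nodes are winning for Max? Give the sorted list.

A0 = {M}
A1: add {G} — G (Max) has G→M.
A2: add {L} — L (Max) has L→G.
A3 = A2; e.g. H (Max) has no edge into A2. Fixed point.
Max's winning region = {G, L, M}.

G, L, M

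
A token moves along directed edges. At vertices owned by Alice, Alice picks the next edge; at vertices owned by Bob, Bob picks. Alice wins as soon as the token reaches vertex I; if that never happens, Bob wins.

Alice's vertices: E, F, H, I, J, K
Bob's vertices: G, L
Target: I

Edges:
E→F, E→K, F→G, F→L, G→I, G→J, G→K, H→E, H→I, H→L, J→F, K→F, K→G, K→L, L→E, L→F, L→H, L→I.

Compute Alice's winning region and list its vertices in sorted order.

A0 = {I}
A1: add {H} — H (Alice) has H→I.
A2 = A1; e.g. E (Alice) has no edge into A1. Fixed point.
Alice's winning region = {H, I}.

H, I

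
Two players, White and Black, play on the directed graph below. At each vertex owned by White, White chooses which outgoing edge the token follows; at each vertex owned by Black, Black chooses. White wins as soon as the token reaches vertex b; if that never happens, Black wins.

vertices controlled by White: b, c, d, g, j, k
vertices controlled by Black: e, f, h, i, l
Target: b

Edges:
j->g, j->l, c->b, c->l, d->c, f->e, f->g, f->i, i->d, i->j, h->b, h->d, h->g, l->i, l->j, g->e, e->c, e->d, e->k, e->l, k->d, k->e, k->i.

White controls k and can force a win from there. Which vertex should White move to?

A0 = {b}
A1: add {c} — c (White) has c→b.
A2: add {d} — d (White) has d→c.
A3: add {k} — k (White) has k→d.
A4 = A3; e.g. e (Black) can still go to l. Fixed point.
From k, successor d is in the attractor (rank 2); the other successors e, i are not.

d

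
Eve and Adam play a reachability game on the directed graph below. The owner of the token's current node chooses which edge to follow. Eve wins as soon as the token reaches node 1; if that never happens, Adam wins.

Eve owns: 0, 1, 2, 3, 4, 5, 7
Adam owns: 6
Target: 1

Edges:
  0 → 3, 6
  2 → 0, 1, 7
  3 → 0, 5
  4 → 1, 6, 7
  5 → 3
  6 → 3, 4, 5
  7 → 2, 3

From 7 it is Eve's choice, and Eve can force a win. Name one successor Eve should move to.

2

A0 = {1}
A1: add {2, 4} — 2 (Eve) has 2→1; 4 (Eve) has 4→1.
A2: add {7} — 7 (Eve) has 7→2.
A3 = A2; e.g. 0 (Eve) has no edge into A2. Fixed point.
From 7, successor 2 is in the attractor (rank 1); the other successor 3 is not.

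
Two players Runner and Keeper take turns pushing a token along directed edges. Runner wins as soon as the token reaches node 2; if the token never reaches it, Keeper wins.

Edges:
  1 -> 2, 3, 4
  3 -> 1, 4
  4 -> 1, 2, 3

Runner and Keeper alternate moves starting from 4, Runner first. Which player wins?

Track states (vertex, player-to-move).
A0 = {(2,Runner), (2,Keeper)}
A1: add {(1,Runner), (4,Runner)}.
(4,Runner) ∈ A1 ⇒ Runner forces the target.

Runner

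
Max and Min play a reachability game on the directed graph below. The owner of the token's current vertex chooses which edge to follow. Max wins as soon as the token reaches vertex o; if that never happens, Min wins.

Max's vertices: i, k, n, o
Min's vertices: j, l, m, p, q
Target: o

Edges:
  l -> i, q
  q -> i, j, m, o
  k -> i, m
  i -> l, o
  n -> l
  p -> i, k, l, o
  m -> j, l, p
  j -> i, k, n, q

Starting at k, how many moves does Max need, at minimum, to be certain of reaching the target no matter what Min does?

A0 = {o}
A1: add {i} — i (Max) has i→o.
A2: add {k} — k (Max) has k→i.
A3 = A2; e.g. j (Min) can still go to n. Fixed point.
k enters the attractor at level 2, so Max can force the target in 2 moves from there.

2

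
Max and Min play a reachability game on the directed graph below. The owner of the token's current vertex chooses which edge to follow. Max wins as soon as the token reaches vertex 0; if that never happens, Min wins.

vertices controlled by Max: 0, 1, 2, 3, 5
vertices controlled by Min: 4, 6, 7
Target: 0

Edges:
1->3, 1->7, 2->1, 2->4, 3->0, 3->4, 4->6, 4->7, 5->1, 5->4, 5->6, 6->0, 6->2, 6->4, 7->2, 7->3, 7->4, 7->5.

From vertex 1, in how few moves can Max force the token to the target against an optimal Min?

A0 = {0}
A1: add {3} — 3 (Max) has 3→0.
A2: add {1} — 1 (Max) has 1→3.
1 enters the attractor at level 2, so Max can force the target in 2 moves from there.

2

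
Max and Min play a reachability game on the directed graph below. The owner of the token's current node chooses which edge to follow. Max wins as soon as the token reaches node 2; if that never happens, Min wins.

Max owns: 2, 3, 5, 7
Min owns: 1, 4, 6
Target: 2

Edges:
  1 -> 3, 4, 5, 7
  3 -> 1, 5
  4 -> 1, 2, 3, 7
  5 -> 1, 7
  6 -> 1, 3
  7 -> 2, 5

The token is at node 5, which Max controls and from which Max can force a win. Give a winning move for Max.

A0 = {2}
A1: add {7} — 7 (Max) has 7→2.
A2: add {5} — 5 (Max) has 5→7.
A3: add {3} — 3 (Max) has 3→5.
A4 = A3; e.g. 1 (Min) can still go to 4. Fixed point.
From 5, successor 7 is in the attractor (rank 1); the other successor 1 is not.

7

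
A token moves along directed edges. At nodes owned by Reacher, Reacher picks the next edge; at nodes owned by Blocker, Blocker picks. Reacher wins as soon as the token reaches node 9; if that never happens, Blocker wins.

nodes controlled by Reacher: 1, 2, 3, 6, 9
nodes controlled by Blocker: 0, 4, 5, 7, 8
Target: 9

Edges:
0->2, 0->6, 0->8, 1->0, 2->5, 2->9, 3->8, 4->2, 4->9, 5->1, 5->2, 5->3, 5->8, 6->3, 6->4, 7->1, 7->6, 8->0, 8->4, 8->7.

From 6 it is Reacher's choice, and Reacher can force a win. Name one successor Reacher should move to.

A0 = {9}
A1: add {2} — 2 (Reacher) has 2→9.
A2: add {4} — 4 (Blocker): all of {2, 9} already in.
A3: add {6} — 6 (Reacher) has 6→4.
A4 = A3; e.g. 0 (Blocker) can still go to 8. Fixed point.
From 6, successor 4 is in the attractor (rank 2); the other successor 3 is not.

4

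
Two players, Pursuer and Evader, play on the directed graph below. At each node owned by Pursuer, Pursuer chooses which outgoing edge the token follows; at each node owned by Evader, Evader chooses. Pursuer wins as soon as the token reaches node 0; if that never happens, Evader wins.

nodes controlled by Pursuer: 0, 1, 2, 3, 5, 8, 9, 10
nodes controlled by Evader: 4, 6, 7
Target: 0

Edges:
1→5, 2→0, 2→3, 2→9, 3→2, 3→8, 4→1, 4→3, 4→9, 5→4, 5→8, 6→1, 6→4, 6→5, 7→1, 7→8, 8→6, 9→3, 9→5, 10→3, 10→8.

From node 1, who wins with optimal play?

Evader

A0 = {0}
A1: add {2} — 2 (Pursuer) has 2→0.
A2: add {3} — 3 (Pursuer) has 3→2.
A3: add {9, 10} — 9 (Pursuer) has 9→3; 10 (Pursuer) has 10→3.
A4 = A3; e.g. 1 (Pursuer) has no edge into A3. Fixed point.
1 never enters the attractor, so Evader can avoid the target forever.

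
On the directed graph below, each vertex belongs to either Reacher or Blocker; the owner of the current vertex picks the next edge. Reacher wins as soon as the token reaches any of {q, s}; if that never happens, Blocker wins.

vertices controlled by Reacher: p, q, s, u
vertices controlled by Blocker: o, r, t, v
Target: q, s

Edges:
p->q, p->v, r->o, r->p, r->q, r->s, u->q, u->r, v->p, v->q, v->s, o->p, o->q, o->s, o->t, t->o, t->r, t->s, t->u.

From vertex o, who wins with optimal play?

A0 = {q, s}
A1: add {p, u} — p (Reacher) has p→q; u (Reacher) has u→q.
A2: add {v} — v (Blocker): all of {p, q, s} already in.
A3 = A2; e.g. o (Blocker) can still go to t. Fixed point.
o never enters the attractor, so Blocker can avoid the target forever.

Blocker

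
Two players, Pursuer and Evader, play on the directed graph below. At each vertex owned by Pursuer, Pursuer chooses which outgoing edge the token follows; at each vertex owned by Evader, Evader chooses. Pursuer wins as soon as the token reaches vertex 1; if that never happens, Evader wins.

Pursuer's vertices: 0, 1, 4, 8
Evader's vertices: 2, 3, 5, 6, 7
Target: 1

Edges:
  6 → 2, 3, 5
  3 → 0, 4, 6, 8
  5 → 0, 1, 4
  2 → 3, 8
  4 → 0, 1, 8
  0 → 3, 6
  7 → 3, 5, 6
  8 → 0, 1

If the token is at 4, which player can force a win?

A0 = {1}
A1: add {4, 8} — 4 (Pursuer) has 4→1; 8 (Pursuer) has 8→1.
A2 = A1; e.g. 0 (Pursuer) has no edge into A1. Fixed point.
4 ∈ A1, so Pursuer can force the target.

Pursuer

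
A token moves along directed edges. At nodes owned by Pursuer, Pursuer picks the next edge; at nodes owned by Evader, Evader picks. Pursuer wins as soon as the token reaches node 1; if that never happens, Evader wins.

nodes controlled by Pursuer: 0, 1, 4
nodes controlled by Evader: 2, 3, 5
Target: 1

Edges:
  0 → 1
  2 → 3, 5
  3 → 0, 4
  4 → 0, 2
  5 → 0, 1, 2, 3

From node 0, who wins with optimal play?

A0 = {1}
A1: add {0} — 0 (Pursuer) has 0→1.
0 ∈ A1, so Pursuer can force the target.

Pursuer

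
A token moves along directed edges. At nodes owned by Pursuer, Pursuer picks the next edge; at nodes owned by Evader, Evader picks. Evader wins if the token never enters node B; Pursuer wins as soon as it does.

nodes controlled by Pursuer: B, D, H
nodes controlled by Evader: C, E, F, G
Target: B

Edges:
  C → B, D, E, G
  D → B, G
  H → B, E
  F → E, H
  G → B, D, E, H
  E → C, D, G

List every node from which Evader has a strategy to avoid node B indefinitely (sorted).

A0 = {B}
A1: add {D, H} — D (Pursuer) has D→B; H (Pursuer) has H→B.
A2 = A1; e.g. C (Evader) can still go to E. Fixed point.
Pursuer's attractor = {B, D, H}; Evader avoids the target exactly from the complement.

C, E, F, G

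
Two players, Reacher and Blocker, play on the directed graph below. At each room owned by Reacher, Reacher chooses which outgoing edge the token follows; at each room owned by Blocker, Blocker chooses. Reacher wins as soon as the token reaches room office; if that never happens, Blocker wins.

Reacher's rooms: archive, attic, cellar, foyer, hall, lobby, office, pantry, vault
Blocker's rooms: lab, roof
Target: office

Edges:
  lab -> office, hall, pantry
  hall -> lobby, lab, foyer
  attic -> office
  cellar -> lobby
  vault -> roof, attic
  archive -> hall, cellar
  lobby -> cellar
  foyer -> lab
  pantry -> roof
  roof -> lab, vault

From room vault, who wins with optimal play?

Reacher

A0 = {office}
A1: add {attic} — attic (Reacher) has attic→office.
A2: add {vault} — vault (Reacher) has vault→attic.
A3 = A2; e.g. lobby (Reacher) has no edge into A2. Fixed point.
vault ∈ A2, so Reacher can force the target.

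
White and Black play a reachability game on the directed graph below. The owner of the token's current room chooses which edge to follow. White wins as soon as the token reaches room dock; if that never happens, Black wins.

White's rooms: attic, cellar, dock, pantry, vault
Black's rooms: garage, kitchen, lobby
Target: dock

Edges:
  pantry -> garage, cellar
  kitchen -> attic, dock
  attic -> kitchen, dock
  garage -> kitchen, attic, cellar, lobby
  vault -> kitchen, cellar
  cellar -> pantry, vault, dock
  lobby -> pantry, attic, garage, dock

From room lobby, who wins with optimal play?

Black

A0 = {dock}
A1: add {attic, cellar} — attic (White) has attic→dock; cellar (White) has cellar→dock.
A2: add {kitchen, pantry, vault} — pantry (White) has pantry→cellar; kitchen (Black): all of {attic, dock} already in; vault (White) has vault→cellar.
A3 = A2; e.g. garage (Black) can still go to lobby. Fixed point.
lobby never enters the attractor, so Black can avoid the target forever.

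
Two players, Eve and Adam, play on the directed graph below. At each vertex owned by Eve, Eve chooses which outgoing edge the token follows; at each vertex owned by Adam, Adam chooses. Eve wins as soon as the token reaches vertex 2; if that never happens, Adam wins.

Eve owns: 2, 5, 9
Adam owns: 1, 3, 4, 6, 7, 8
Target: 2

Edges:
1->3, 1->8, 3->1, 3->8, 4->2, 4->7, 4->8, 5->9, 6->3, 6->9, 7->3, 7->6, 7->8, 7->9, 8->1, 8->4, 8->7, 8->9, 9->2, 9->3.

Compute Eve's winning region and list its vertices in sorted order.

A0 = {2}
A1: add {9} — 9 (Eve) has 9→2.
A2: add {5} — 5 (Eve) has 5→9.
A3 = A2; e.g. 1 (Adam) can still go to 3. Fixed point.
Eve's winning region = {2, 5, 9}.

2, 5, 9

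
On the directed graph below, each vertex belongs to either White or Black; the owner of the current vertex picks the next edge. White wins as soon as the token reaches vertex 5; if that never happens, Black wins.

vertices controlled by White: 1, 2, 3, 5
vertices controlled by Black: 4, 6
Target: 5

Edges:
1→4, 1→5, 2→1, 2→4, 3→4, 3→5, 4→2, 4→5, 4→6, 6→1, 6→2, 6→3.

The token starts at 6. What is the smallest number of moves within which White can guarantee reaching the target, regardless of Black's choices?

A0 = {5}
A1: add {1, 3} — 1 (White) has 1→5; 3 (White) has 3→5.
A2: add {2} — 2 (White) has 2→1.
A3: add {6} — 6 (Black): all of {1, 2, 3} already in.
6 enters the attractor at level 3, so White can force the target in 3 moves from there.

3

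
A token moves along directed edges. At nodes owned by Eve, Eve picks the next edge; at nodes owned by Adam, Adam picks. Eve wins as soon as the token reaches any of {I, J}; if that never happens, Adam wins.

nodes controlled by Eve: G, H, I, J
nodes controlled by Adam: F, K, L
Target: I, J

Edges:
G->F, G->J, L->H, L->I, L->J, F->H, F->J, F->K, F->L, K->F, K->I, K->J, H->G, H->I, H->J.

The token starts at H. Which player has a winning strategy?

Eve

A0 = {I, J}
A1: add {G, H} — G (Eve) has G→J; H (Eve) has H→I.
H ∈ A1, so Eve can force the target.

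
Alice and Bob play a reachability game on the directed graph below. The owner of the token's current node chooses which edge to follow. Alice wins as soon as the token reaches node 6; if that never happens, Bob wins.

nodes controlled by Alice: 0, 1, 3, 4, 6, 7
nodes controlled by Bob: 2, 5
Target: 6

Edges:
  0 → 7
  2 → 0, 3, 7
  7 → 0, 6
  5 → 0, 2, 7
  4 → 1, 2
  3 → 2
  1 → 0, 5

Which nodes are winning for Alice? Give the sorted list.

A0 = {6}
A1: add {7} — 7 (Alice) has 7→6.
A2: add {0} — 0 (Alice) has 0→7.
A3: add {1} — 1 (Alice) has 1→0.
A4: add {4} — 4 (Alice) has 4→1.
A5 = A4; e.g. 2 (Bob) can still go to 3. Fixed point.
Alice's winning region = {0, 1, 4, 6, 7}.

0, 1, 4, 6, 7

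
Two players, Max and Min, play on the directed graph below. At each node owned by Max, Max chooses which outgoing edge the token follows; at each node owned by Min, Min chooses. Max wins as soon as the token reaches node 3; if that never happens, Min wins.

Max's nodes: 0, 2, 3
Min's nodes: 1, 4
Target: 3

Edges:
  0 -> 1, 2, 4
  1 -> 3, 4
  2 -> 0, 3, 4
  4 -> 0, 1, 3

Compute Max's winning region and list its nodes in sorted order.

0, 2, 3

A0 = {3}
A1: add {2} — 2 (Max) has 2→3.
A2: add {0} — 0 (Max) has 0→2.
A3 = A2; e.g. 1 (Min) can still go to 4. Fixed point.
Max's winning region = {0, 2, 3}.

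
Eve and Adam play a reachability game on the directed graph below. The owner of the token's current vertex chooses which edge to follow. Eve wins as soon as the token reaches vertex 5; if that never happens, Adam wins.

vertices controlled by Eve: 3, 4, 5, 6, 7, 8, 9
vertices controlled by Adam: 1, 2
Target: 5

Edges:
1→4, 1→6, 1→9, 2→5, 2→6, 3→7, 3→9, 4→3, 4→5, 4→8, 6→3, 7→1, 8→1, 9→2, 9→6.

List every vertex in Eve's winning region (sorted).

A0 = {5}
A1: add {4} — 4 (Eve) has 4→5.
A2 = A1; e.g. 1 (Adam) can still go to 6. Fixed point.
Eve's winning region = {4, 5}.

4, 5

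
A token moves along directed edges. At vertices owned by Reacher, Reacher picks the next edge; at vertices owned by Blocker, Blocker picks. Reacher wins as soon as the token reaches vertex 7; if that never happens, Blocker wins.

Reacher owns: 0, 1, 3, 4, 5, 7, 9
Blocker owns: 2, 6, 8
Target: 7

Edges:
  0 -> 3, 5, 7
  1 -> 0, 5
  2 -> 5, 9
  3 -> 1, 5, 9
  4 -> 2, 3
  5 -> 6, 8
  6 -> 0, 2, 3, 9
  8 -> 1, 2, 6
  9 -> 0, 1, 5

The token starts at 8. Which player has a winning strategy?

A0 = {7}
A1: add {0} — 0 (Reacher) has 0→7.
A2: add {1, 9} — 1 (Reacher) has 1→0; 9 (Reacher) has 9→0.
A3: add {3} — 3 (Reacher) has 3→1.
A4: add {4} — 4 (Reacher) has 4→3.
A5 = A4; e.g. 2 (Blocker) can still go to 5. Fixed point.
8 never enters the attractor, so Blocker can avoid the target forever.

Blocker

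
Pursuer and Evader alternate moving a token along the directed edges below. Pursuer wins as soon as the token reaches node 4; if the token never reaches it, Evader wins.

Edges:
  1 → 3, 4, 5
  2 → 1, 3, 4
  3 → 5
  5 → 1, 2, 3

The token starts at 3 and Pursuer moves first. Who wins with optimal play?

Evader

Track states (vertex, player-to-move).
A0 = {(4,Pursuer), (4,Evader)}
A1: add {(1,Pursuer), (2,Pursuer)}.
A2 = A1; e.g. (1,Evader) stays out. (3,Pursuer) never enters ⇒ Evader avoids the target.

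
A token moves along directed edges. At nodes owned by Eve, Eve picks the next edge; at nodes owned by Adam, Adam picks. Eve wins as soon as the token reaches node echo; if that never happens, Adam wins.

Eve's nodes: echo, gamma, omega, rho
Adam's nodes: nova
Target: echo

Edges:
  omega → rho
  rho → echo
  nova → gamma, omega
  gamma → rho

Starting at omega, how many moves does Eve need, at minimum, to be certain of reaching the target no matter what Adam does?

2

A0 = {echo}
A1: add {rho} — rho (Eve) has rho→echo.
A2: add {gamma, omega} — gamma (Eve) has gamma→rho; omega (Eve) has omega→rho.
omega enters the attractor at level 2, so Eve can force the target in 2 moves from there.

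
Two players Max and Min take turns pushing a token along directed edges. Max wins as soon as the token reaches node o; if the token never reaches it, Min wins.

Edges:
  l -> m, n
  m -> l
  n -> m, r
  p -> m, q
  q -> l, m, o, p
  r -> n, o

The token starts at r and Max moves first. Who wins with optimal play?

Max

Track states (vertex, player-to-move).
A0 = {(o,Max), (o,Min)}
A1: add {(q,Max), (r,Max)}.
(r,Max) ∈ A1 ⇒ Max forces the target.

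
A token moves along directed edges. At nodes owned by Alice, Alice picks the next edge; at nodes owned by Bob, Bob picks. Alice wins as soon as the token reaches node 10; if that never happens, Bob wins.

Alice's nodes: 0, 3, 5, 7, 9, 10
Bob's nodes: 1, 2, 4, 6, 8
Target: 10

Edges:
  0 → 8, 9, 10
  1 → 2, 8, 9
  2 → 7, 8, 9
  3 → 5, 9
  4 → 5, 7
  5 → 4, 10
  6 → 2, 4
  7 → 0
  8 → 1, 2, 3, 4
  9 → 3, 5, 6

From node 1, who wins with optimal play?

A0 = {10}
A1: add {0, 5} — 0 (Alice) has 0→10; 5 (Alice) has 5→10.
A2: add {3, 7, 9} — 3 (Alice) has 3→5; 7 (Alice) has 7→0; 9 (Alice) has 9→5.
A3: add {4} — 4 (Bob): all of {5, 7} already in.
A4 = A3; e.g. 1 (Bob) can still go to 2. Fixed point.
1 never enters the attractor, so Bob can avoid the target forever.

Bob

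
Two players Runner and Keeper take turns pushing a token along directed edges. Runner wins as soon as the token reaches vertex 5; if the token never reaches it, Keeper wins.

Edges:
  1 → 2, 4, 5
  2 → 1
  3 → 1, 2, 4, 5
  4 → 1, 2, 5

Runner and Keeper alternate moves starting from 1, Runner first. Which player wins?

Track states (vertex, player-to-move).
A0 = {(5,Runner), (5,Keeper)}
A1: add {(1,Runner), (3,Runner), (4,Runner)}.
(1,Runner) ∈ A1 ⇒ Runner forces the target.

Runner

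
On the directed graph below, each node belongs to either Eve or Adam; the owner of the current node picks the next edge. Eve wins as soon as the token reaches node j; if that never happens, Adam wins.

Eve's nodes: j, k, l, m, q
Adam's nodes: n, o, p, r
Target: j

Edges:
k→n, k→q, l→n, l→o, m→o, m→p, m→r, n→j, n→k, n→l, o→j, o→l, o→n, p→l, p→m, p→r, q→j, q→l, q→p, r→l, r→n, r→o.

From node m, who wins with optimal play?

Adam

A0 = {j}
A1: add {q} — q (Eve) has q→j.
A2: add {k} — k (Eve) has k→q.
A3 = A2; e.g. l (Eve) has no edge into A2. Fixed point.
m never enters the attractor, so Adam can avoid the target forever.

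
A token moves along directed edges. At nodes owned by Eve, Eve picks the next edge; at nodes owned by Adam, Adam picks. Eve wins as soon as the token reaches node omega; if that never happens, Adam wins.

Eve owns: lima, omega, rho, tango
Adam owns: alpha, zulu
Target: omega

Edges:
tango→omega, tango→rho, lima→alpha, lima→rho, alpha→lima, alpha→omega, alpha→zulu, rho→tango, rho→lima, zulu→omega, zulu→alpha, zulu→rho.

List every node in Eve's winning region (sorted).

lima, omega, rho, tango

A0 = {omega}
A1: add {tango} — tango (Eve) has tango→omega.
A2: add {rho} — rho (Eve) has rho→tango.
A3: add {lima} — lima (Eve) has lima→rho.
A4 = A3; e.g. alpha (Adam) can still go to zulu. Fixed point.
Eve's winning region = {lima, omega, rho, tango}.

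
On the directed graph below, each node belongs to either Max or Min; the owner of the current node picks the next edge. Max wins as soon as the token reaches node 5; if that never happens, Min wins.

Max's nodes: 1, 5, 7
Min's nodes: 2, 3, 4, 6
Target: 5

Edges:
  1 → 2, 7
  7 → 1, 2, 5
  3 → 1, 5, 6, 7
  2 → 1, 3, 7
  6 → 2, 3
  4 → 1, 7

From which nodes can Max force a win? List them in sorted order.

1, 4, 5, 7

A0 = {5}
A1: add {7} — 7 (Max) has 7→5.
A2: add {1} — 1 (Max) has 1→7.
A3: add {4} — 4 (Min): all of {1, 7} already in.
A4 = A3; e.g. 2 (Min) can still go to 3. Fixed point.
Max's winning region = {1, 4, 5, 7}.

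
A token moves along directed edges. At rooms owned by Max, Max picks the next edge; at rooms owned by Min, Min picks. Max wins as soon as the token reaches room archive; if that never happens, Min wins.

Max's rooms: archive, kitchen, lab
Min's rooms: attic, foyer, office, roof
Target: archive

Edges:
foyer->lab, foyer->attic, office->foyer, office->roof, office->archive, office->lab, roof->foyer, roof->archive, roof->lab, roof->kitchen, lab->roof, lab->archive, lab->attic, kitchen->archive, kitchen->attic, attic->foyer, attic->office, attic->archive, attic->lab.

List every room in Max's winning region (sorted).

archive, kitchen, lab

A0 = {archive}
A1: add {kitchen, lab} — lab (Max) has lab→archive; kitchen (Max) has kitchen→archive.
A2 = A1; e.g. foyer (Min) can still go to attic. Fixed point.
Max's winning region = {archive, kitchen, lab}.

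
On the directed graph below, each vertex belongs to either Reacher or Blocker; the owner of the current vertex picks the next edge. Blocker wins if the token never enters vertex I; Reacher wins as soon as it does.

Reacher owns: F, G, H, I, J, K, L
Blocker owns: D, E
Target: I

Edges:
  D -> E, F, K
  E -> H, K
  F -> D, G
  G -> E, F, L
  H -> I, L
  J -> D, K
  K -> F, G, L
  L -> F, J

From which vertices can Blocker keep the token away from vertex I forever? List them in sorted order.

D, E, F, G, J, K, L

A0 = {I}
A1: add {H} — H (Reacher) has H→I.
A2 = A1; e.g. D (Blocker) can still go to E. Fixed point.
Reacher's attractor = {H, I}; Blocker avoids the target exactly from the complement.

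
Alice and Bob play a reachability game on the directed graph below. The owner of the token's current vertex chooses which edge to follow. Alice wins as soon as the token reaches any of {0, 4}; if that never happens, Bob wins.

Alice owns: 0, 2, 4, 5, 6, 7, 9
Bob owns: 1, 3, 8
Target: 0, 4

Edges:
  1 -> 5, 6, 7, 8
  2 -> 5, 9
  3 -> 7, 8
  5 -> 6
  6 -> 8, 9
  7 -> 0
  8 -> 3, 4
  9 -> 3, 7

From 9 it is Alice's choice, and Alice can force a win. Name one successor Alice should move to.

7

A0 = {0, 4}
A1: add {7} — 7 (Alice) has 7→0.
A2: add {9} — 9 (Alice) has 9→7.
A3: add {2, 6} — 2 (Alice) has 2→9; 6 (Alice) has 6→9.
A4: add {5} — 5 (Alice) has 5→6.
A5 = A4; e.g. 1 (Bob) can still go to 8. Fixed point.
From 9, successor 7 is in the attractor (rank 1); the other successor 3 is not.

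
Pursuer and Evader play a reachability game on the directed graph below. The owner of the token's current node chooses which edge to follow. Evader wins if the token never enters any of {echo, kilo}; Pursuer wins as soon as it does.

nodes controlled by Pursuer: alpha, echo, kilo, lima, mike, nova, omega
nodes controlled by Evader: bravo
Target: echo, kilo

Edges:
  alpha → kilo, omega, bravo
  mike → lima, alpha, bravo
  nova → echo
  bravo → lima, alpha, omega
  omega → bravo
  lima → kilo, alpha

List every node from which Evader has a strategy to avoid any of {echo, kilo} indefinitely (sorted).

A0 = {echo, kilo}
A1: add {alpha, lima, nova} — lima (Pursuer) has lima→kilo; nova (Pursuer) has nova→echo; alpha (Pursuer) has alpha→kilo.
A2: add {mike} — mike (Pursuer) has mike→lima.
A3 = A2; e.g. omega (Pursuer) has no edge into A2. Fixed point.
Pursuer's attractor = {alpha, echo, kilo, lima, mike, nova}; Evader avoids the target exactly from the complement.

bravo, omega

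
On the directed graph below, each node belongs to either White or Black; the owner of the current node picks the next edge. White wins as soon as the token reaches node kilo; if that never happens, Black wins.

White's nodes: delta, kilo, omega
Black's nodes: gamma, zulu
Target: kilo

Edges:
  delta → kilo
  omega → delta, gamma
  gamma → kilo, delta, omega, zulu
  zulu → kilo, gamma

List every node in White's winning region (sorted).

delta, kilo, omega

A0 = {kilo}
A1: add {delta} — delta (White) has delta→kilo.
A2: add {omega} — omega (White) has omega→delta.
A3 = A2; e.g. gamma (Black) can still go to zulu. Fixed point.
White's winning region = {delta, kilo, omega}.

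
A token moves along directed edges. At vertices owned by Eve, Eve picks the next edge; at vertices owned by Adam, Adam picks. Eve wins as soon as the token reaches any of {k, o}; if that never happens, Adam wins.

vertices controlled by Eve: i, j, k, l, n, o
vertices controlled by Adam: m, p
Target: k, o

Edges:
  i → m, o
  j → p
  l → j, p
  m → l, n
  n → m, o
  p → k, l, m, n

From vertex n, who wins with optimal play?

A0 = {k, o}
A1: add {i, n} — i (Eve) has i→o; n (Eve) has n→o.
A2 = A1; e.g. j (Eve) has no edge into A1. Fixed point.
n ∈ A1, so Eve can force the target.

Eve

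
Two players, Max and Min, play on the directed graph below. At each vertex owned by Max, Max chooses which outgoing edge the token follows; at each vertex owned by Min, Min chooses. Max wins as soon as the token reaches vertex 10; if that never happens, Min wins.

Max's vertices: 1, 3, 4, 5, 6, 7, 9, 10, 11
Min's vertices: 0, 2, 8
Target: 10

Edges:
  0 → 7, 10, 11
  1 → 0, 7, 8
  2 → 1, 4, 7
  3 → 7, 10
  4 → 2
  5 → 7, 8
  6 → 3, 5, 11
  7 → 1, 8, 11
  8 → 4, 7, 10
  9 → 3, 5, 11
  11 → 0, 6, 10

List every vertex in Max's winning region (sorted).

0, 1, 3, 5, 6, 7, 9, 10, 11

A0 = {10}
A1: add {3, 11} — 3 (Max) has 3→10; 11 (Max) has 11→10.
A2: add {6, 7, 9} — 6 (Max) has 6→3; 7 (Max) has 7→11; 9 (Max) has 9→3.
A3: add {0, 1, 5} — 0 (Min): all of {7, 10, 11} already in; 1 (Max) has 1→7; 5 (Max) has 5→7.
A4 = A3; e.g. 2 (Min) can still go to 4. Fixed point.
Max's winning region = {0, 1, 3, 5, 6, 7, 9, 10, 11}.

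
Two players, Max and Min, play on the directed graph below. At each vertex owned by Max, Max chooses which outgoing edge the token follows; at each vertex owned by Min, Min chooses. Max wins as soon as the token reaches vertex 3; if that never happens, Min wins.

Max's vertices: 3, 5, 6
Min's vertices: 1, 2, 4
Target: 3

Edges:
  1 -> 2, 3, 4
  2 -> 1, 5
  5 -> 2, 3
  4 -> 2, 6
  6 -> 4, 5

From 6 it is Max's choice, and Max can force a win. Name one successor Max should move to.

A0 = {3}
A1: add {5} — 5 (Max) has 5→3.
A2: add {6} — 6 (Max) has 6→5.
A3 = A2; e.g. 1 (Min) can still go to 2. Fixed point.
From 6, successor 5 is in the attractor (rank 1); the other successor 4 is not.

5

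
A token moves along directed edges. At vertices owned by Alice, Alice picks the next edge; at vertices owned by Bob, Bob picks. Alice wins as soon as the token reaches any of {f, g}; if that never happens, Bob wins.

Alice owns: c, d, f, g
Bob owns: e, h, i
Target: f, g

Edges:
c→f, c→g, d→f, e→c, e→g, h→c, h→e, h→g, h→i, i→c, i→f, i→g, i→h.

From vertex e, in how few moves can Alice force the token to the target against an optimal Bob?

A0 = {f, g}
A1: add {c, d} — c (Alice) has c→f; d (Alice) has d→f.
A2: add {e} — e (Bob): all of {c, g} already in.
A3 = A2; e.g. h (Bob) can still go to i. Fixed point.
e enters the attractor at level 2, so Alice can force the target in 2 moves from there.

2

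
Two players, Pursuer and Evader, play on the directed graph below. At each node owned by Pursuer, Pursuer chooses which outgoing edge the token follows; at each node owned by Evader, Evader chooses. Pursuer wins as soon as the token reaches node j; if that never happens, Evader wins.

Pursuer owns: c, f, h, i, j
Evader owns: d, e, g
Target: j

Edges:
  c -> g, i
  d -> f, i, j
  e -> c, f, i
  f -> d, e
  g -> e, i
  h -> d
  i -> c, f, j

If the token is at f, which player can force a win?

A0 = {j}
A1: add {i} — i (Pursuer) has i→j.
A2: add {c} — c (Pursuer) has c→i.
A3 = A2; e.g. d (Evader) can still go to f. Fixed point.
f never enters the attractor, so Evader can avoid the target forever.

Evader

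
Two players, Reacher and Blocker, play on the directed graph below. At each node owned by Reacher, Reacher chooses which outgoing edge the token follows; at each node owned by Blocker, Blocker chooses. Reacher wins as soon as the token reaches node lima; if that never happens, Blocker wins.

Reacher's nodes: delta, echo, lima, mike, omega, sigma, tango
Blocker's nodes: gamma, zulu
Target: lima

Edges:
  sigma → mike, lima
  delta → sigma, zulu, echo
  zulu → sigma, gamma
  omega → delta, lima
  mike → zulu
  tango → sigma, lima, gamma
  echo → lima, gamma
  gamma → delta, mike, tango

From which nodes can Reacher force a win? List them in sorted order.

A0 = {lima}
A1: add {echo, omega, sigma, tango} — sigma (Reacher) has sigma→lima; omega (Reacher) has omega→lima; tango (Reacher) has tango→lima; echo (Reacher) has echo→lima.
A2: add {delta} — delta (Reacher) has delta→sigma.
A3 = A2; e.g. zulu (Blocker) can still go to gamma. Fixed point.
Reacher's winning region = {delta, echo, lima, omega, sigma, tango}.

delta, echo, lima, omega, sigma, tango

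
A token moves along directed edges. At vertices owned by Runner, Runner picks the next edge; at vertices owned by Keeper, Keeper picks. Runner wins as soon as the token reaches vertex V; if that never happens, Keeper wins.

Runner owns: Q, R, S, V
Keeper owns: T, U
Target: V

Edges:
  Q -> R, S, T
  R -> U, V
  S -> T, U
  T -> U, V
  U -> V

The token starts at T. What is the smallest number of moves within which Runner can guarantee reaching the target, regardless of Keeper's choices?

A0 = {V}
A1: add {R, U} — R (Runner) has R→V; U (Keeper): all of {V} already in.
A2: add {Q, S, T} — Q (Runner) has Q→R; S (Runner) has S→U; T (Keeper): all of {U, V} already in.
A2 = all vertices. Fixed point.
T enters the attractor at level 2, so Runner can force the target in 2 moves from there.

2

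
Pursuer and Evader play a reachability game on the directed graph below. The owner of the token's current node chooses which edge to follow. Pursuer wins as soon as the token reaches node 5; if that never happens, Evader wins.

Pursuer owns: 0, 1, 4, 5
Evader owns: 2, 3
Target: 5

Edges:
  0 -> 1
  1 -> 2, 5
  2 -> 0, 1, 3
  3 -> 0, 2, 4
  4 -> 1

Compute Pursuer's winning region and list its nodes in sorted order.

A0 = {5}
A1: add {1} — 1 (Pursuer) has 1→5.
A2: add {0, 4} — 0 (Pursuer) has 0→1; 4 (Pursuer) has 4→1.
A3 = A2; e.g. 2 (Evader) can still go to 3. Fixed point.
Pursuer's winning region = {0, 1, 4, 5}.

0, 1, 4, 5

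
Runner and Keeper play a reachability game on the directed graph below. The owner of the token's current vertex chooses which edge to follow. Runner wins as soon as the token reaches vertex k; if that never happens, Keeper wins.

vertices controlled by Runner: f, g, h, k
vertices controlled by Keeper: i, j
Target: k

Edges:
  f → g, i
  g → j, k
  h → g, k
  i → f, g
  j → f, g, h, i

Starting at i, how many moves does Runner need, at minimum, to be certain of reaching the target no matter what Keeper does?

A0 = {k}
A1: add {g, h} — g (Runner) has g→k; h (Runner) has h→k.
A2: add {f} — f (Runner) has f→g.
A3: add {i} — i (Keeper): all of {f, g} already in.
i enters the attractor at level 3, so Runner can force the target in 3 moves from there.

3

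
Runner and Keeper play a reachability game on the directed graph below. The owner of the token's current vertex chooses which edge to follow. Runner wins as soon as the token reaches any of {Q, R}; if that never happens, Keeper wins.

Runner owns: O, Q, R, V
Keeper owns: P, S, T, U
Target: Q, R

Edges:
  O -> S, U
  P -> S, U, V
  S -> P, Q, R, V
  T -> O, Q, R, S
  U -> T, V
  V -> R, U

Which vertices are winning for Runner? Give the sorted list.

A0 = {Q, R}
A1: add {V} — V (Runner) has V→R.
A2 = A1; e.g. O (Runner) has no edge into A1. Fixed point.
Runner's winning region = {Q, R, V}.

Q, R, V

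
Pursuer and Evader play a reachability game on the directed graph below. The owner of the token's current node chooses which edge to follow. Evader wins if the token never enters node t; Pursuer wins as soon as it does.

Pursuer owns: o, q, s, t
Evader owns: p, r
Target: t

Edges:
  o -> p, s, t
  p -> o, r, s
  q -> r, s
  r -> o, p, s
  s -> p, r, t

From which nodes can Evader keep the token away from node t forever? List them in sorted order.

A0 = {t}
A1: add {o, s} — o (Pursuer) has o→t; s (Pursuer) has s→t.
A2: add {q} — q (Pursuer) has q→s.
A3 = A2; e.g. p (Evader) can still go to r. Fixed point.
Pursuer's attractor = {o, q, s, t}; Evader avoids the target exactly from the complement.

p, r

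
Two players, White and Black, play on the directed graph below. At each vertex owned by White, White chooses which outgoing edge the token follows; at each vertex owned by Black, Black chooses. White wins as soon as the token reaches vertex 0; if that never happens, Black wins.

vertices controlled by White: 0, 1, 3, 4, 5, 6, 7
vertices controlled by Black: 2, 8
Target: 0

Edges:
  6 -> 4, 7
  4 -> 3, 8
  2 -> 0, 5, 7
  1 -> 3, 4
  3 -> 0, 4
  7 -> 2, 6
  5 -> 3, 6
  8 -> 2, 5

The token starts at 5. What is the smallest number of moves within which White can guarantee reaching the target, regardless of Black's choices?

2

A0 = {0}
A1: add {3} — 3 (White) has 3→0.
A2: add {1, 4, 5} — 1 (White) has 1→3; 4 (White) has 4→3; 5 (White) has 5→3.
5 enters the attractor at level 2, so White can force the target in 2 moves from there.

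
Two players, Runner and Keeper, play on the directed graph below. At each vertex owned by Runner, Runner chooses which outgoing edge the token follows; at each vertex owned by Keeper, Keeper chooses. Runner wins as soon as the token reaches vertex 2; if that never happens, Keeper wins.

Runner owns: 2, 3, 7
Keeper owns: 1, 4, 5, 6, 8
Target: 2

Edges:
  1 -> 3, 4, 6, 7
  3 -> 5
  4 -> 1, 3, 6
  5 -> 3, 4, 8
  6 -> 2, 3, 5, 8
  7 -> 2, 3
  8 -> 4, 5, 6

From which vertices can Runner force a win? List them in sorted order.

2, 7

A0 = {2}
A1: add {7} — 7 (Runner) has 7→2.
A2 = A1; e.g. 1 (Keeper) can still go to 3. Fixed point.
Runner's winning region = {2, 7}.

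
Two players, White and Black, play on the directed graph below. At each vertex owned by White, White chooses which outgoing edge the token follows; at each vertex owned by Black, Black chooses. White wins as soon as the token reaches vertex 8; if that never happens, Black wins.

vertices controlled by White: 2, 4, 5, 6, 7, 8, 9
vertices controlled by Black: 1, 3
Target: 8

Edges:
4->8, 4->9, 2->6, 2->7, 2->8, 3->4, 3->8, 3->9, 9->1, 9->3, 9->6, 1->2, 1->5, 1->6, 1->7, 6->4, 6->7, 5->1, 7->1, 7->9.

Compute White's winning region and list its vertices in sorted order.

2, 3, 4, 6, 7, 8, 9

A0 = {8}
A1: add {2, 4} — 2 (White) has 2→8; 4 (White) has 4→8.
A2: add {6} — 6 (White) has 6→4.
A3: add {9} — 9 (White) has 9→6.
A4: add {3, 7} — 3 (Black): all of {4, 8, 9} already in; 7 (White) has 7→9.
A5 = A4; e.g. 1 (Black) can still go to 5. Fixed point.
White's winning region = {2, 3, 4, 6, 7, 8, 9}.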